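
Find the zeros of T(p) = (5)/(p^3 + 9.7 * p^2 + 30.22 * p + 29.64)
Numerator is a nonzero constant (5) → Zeros: none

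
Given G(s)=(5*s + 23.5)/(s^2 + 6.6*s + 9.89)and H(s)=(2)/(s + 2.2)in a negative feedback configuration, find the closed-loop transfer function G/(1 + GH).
Closed-loop T = G/(1+GH).
Numerator: G_num * H_den = 5*s^2 + 34.5*s + 51.7.
Denominator: G_den * H_den + G_num * H_num = (s^3 + 8.8*s^2 + 24.41*s + 21.758) + (10*s + 47) = s^3 + 8.8*s^2 + 34.41*s + 68.758.
T(s) = (5*s^2 + 34.5*s + 51.7)/(s^3 + 8.8*s^2 + 34.41*s + 68.758)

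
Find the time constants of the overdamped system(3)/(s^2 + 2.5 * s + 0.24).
Overdamped: real poles at -2.4, -0.1. τ = -1/pole → τ₁ = 0.4167, τ₂ = 10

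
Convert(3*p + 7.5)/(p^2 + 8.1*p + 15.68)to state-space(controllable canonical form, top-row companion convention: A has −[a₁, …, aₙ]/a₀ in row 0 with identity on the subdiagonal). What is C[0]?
Reachable canonical form: C = numerator coefficients (right-aligned, zero-padded to length n).
num = 3*p + 7.5, C = [[3, 7.5]].
C[0] = 3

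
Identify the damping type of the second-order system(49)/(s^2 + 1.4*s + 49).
Standard form: ωn²/(s²+2ζωn·s+ωn²) gives ωn=7, ζ=0.1.
Underdamped (ζ = 0.1 < 1)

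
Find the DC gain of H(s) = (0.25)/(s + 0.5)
DC gain = H(0) = num(0)/den(0) = 0.25/0.5 = 0.5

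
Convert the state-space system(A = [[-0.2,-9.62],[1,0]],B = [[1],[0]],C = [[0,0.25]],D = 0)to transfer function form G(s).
G(s) = C(sI - A)⁻¹B + D.
Characteristic polynomial det(sI - A) = s^2 + 0.2*s + 9.62.
Numerator from C·adj(sI-A)·B + D·det(sI-A) = 0.25.
G(s) = (0.25)/(s^2 + 0.2*s + 9.62)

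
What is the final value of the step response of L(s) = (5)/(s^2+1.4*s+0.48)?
FVT: lim_{t→∞} y(t) = lim_{s→0} s*Y(s) where Y(s) = L(s)/s.
= lim_{s→0} L(s) = L(0) = num(0)/den(0) = 5/0.48 = 10.42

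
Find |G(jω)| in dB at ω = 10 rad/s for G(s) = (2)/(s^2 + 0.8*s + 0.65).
Substitute s = j*10: G(j10) = -0.0200012 - 0.00161056j.
|G(j10)| = sqrt(Re² + Im²) = 0.02007.
20*log₁₀(0.02007) = -33.95 dB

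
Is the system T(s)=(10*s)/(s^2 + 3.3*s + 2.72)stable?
Denominator: s^2 + 3.3*s + 2.72 = (s + 1.6)(s + 1.7). Poles: -1.6, -1.7. All Re(p)<0: Yes (stable)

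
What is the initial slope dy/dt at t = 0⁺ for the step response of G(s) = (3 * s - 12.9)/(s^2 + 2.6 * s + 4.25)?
IVT: y'(0⁺) = lim_{s→∞} s²·Y(s) = lim_{s→∞} s·G(s).
deg(num) = 1, deg(den) = 2, relative degree = 1, so s·G(s) → (leading num)/(leading den) = 3/1 = 3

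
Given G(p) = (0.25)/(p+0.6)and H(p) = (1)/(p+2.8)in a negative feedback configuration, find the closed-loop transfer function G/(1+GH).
Closed-loop T = G/(1+GH).
Numerator: G_num * H_den = 0.25*p + 0.7.
Denominator: G_den * H_den + G_num * H_num = (p^2 + 3.4*p + 1.68) + (0.25) = p^2 + 3.4*p + 1.93.
T(p) = (0.25*p + 0.7)/(p^2 + 3.4*p + 1.93)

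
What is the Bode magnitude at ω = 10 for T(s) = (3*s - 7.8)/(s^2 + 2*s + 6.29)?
Substitute s = j*10: T(j10) = 0.144958 - 0.289199j.
|T(j10)| = sqrt(Re² + Im²) = 0.3235.
20*log₁₀(0.3235) = -9.80 dB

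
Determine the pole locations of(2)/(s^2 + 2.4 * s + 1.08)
Set denominator = 0: s^2 + 2.4*s + 1.08 = (s + 1.8)(s + 0.6) = 0 → Poles: -0.6, -1.8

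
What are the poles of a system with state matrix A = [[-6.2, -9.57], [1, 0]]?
Eigenvalues solve det(λI - A) = 0.
Characteristic polynomial: λ^2 + 6.2*λ + 9.57 = 0.
Factor: (λ + 2.9)(λ + 3.3) = 0.
Roots: -2.9, -3.3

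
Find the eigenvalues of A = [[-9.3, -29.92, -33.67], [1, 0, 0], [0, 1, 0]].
Eigenvalues solve det(λI - A) = 0.
Characteristic polynomial: λ^3 + 9.3*λ^2 + 29.92*λ + 33.67 = 0.
Factor: (λ + 3.5)(λ^2 + 5.8*λ + 9.62) = 0.
Roots: -2.9 + 1.1j, -2.9 - 1.1j, -3.5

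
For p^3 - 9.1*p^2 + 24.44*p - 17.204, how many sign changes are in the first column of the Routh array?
Routh array:
p^3: [1, 24.44]; p^2: [-9.1, -17.204]; p^1: [22.5495]; p^0: [-17.204]
First column: [1, -9.1, 22.5495, -17.204]. Sign changes = 3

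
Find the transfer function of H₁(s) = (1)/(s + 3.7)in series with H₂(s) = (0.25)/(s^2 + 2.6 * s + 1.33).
Series: H = H₁ · H₂ = (n₁·n₂)/(d₁·d₂).
Num: n₁·n₂ = 0.25. Den: d₁·d₂ = s^3 + 6.3*s^2 + 10.95*s + 4.921.
H(s) = (0.25)/(s^3 + 6.3*s^2 + 10.95*s + 4.921)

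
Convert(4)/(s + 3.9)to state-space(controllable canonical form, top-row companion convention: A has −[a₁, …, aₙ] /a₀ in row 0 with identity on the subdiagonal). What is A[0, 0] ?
Reachable canonical form for den = s + 3.9: top row of A = -[a₁,a₂,...,aₙ]/a₀, ones on the subdiagonal, zeros elsewhere.
A = [[-3.9]].
A[0,0] = -3.9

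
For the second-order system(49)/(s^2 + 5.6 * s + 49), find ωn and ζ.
Standard form: ωn²/(s²+2ζωn·s+ωn²).
const=49=ωn² → ωn=7, s coeff=5.6=2ζωn → ζ=0.4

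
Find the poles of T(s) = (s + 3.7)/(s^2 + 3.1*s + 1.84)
Set denominator = 0: s^2 + 3.1*s + 1.84 = (s + 2.3)(s + 0.8) = 0 → Poles: -0.8, -2.3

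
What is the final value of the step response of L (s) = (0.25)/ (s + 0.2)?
FVT: lim_{t→∞} y(t) = lim_{s→0} s*Y(s) where Y(s) = L(s)/s.
= lim_{s→0} L(s) = L(0) = num(0)/den(0) = 0.25/0.2 = 1.25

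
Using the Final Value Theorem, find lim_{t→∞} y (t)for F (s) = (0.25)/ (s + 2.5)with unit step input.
FVT: lim_{t→∞} y(t) = lim_{s→0} s*Y(s) where Y(s) = F(s)/s.
= lim_{s→0} F(s) = F(0) = num(0)/den(0) = 0.25/2.5 = 0.1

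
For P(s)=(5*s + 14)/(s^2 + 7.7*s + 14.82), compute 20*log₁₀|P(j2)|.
Substitute s = j*2: P(j2) = 0.862372 - 0.303191j.
|P(j2)| = sqrt(Re² + Im²) = 0.9141.
20*log₁₀(0.9141) = -0.78 dB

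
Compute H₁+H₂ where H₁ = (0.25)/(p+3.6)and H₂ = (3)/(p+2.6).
Parallel: H = H₁ + H₂ = (n₁·d₂ + n₂·d₁)/(d₁·d₂).
n₁·d₂ = 0.25*p + 0.65. n₂·d₁ = 3*p + 10.8. Sum = 3.25*p + 11.45. d₁·d₂ = p^2 + 6.2*p + 9.36.
H(p) = (3.25*p + 11.45)/(p^2 + 6.2*p + 9.36)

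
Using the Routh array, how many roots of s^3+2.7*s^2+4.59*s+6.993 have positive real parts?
Routh array:
s^3: [1, 4.59]; s^2: [2.7, 6.993]; s^1: [2]; s^0: [6.993]
First column: [1, 2.7, 2, 6.993]. Sign changes = RHP roots = 0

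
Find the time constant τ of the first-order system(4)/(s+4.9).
First-order system: τ = -1/pole. Pole = -4.9. τ = -1/(-4.9) = 0.2041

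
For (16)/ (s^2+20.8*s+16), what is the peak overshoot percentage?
Standard form: ωn²/(s²+2ζωn·s+ωn²) → ωn = 4, ζ = 2.6.
ζ ≥ 1, so the response is non-oscillatory: peak overshoot = 0%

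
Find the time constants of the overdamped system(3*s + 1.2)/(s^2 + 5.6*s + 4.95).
Overdamped: real poles at -1.1, -4.5. τ = -1/pole → τ₁ = 0.9091, τ₂ = 0.2222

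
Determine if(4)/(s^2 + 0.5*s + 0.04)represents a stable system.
Denominator: s^2 + 0.5*s + 0.04 = (s + 0.4)(s + 0.1). Poles: -0.1, -0.4. All Re(p)<0: Yes (stable)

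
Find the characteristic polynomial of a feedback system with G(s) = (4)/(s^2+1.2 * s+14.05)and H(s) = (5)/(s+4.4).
Characteristic poly = G_den * H_den + G_num * H_num = (s^3 + 5.6*s^2 + 19.33*s + 61.82) + (20) = s^3 + 5.6*s^2 + 19.33*s + 81.82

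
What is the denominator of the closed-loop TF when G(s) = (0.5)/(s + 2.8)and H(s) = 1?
Characteristic poly = G_den * H_den + G_num * H_num = (s + 2.8) + (0.5) = s + 3.3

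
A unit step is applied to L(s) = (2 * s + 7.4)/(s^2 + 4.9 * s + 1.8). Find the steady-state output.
FVT: lim_{t→∞} y(t) = lim_{s→0} s*Y(s) where Y(s) = L(s)/s.
= lim_{s→0} L(s) = L(0) = num(0)/den(0) = 7.4/1.8 = 4.111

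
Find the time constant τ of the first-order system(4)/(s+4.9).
First-order system: τ = -1/pole. Pole = -4.9. τ = -1/(-4.9) = 0.2041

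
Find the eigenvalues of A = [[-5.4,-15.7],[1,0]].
Eigenvalues solve det(λI - A) = 0.
Characteristic polynomial: λ^2 + 5.4*λ + 15.7 = 0.
Roots: -2.7 + 2.9j, -2.7 - 2.9j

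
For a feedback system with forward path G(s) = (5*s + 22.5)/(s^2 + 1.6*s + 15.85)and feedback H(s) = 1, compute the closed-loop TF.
Closed-loop T = G/(1+GH).
Numerator: G_num * H_den = 5*s + 22.5.
Denominator: G_den * H_den + G_num * H_num = (s^2 + 1.6*s + 15.85) + (5*s + 22.5) = s^2 + 6.6*s + 38.35.
T(s) = (5*s + 22.5)/(s^2 + 6.6*s + 38.35)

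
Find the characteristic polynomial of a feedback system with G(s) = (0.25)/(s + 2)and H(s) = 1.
Characteristic poly = G_den * H_den + G_num * H_num = (s + 2) + (0.25) = s + 2.25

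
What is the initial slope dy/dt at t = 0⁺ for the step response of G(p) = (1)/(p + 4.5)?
IVT: y'(0⁺) = lim_{p→∞} p²·Y(p) = lim_{p→∞} p·G(p).
deg(num) = 0, deg(den) = 1, relative degree = 1, so p·G(p) → (leading num)/(leading den) = 1/1 = 1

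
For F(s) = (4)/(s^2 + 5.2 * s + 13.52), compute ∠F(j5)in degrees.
Substitute s = j*5: F(j5) = -0.0568464 - 0.128746j.
∠F(j5) = atan2(Im, Re) = atan2(-0.128746, -0.0568464) = -113.82°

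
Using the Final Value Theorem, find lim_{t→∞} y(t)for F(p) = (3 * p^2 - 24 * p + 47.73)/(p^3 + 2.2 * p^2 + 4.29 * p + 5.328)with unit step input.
FVT: lim_{t→∞} y(t) = lim_{p→0} p*Y(p) where Y(p) = F(p)/p.
= lim_{p→0} F(p) = F(0) = num(0)/den(0) = 47.73/5.328 = 8.958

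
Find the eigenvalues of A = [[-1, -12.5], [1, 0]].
Eigenvalues solve det(λI - A) = 0.
Characteristic polynomial: λ^2 + λ + 12.5 = 0.
Roots: -0.5 + 3.5j, -0.5 - 3.5j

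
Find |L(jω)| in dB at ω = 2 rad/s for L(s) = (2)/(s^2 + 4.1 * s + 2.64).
Substitute s = j*2: L(j2) = -0.0393692 - 0.237373j.
|L(j2)| = sqrt(Re² + Im²) = 0.2406.
20*log₁₀(0.2406) = -12.37 dB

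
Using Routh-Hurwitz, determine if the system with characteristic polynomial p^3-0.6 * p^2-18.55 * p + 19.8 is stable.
Routh array:
p^3: [1, -18.55]; p^2: [-0.6, 19.8]; p^1: [14.45]; p^0: [19.8]
First column: [1, -0.6, 14.45, 19.8]. Sign changes = 2.
No, unstable (2 RHP root(s))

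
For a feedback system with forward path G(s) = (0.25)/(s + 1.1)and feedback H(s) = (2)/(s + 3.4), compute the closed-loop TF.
Closed-loop T = G/(1+GH).
Numerator: G_num * H_den = 0.25*s + 0.85.
Denominator: G_den * H_den + G_num * H_num = (s^2 + 4.5*s + 3.74) + (0.5) = s^2 + 4.5*s + 4.24.
T(s) = (0.25*s + 0.85)/(s^2 + 4.5*s + 4.24)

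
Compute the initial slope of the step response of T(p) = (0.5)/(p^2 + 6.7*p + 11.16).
IVT: y'(0⁺) = lim_{p→∞} p²·Y(p) = lim_{p→∞} p·T(p).
deg(num) = 0, deg(den) = 2, relative degree = 2 ≥ 2, so p·T(p) → 0. Initial slope = 0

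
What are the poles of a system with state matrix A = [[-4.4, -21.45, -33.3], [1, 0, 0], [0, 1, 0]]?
Eigenvalues solve det(λI - A) = 0.
Characteristic polynomial: λ^3 + 4.4*λ^2 + 21.45*λ + 33.3 = 0.
Factor: (λ + 2)(λ^2 + 2.4*λ + 16.65) = 0.
Roots: -1.2 + 3.9j, -1.2 - 3.9j, -2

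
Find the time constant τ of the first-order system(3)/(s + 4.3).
First-order system: τ = -1/pole. Pole = -4.3. τ = -1/(-4.3) = 0.2326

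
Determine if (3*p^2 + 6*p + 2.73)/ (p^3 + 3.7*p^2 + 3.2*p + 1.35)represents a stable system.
Denominator: p^3 + 3.7*p^2 + 3.2*p + 1.35 = (p + 2.7)(p^2 + p + 0.5). Poles: -0.5 + 0.5j, -0.5 - 0.5j, -2.7. All Re(p)<0: Yes (stable)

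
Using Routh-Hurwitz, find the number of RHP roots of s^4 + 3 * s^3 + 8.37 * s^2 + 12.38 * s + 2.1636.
Routh array:
s^4: [1, 8.37, 2.1636]; s^3: [3, 12.38]; s^2: [4.24333, 2.1636]; s^1: [10.8504]; s^0: [2.1636]
First column: [1, 3, 4.24333, 10.8504, 2.1636]. Sign changes = RHP roots = 0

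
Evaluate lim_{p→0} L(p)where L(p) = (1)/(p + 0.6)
DC gain = L(0) = num(0)/den(0) = 1/0.6 = 1.667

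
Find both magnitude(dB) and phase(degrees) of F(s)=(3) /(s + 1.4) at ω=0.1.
Substitute s = j*0.1: F(j0.1) = 2.13198 - 0.152284j.
|F| = 20*log₁₀(sqrt(Re²+Im²)) = 6.60 dB.
∠F = atan2(Im, Re) = -4.09°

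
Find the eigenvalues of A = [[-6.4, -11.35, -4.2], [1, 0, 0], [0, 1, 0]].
Eigenvalues solve det(λI - A) = 0.
Characteristic polynomial: λ^3 + 6.4*λ^2 + 11.35*λ + 4.2 = 0.
Factor: (λ + 2.4)(λ + 0.5)(λ + 3.5) = 0.
Roots: -0.5, -2.4, -3.5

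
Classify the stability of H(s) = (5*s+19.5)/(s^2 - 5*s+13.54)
Denominator: s^2 - 5*s + 13.54. Poles: 2.5 + 2.7j, 2.5 - 2.7j. Unstable (2 pole(s) in RHP)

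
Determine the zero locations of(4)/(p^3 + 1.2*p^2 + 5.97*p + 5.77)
Numerator is a nonzero constant (4) → Zeros: none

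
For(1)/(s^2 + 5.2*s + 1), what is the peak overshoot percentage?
Standard form: ωn²/(s²+2ζωn·s+ωn²) → ωn = 1, ζ = 2.6.
ζ ≥ 1, so the response is non-oscillatory: peak overshoot = 0%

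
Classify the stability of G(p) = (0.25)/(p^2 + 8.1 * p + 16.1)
Denominator: p^2 + 8.1*p + 16.1 = (p + 4.6)(p + 3.5). Poles: -3.5, -4.6. Stable (all poles in LHP)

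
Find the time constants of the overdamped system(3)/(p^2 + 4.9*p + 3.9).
Overdamped: real poles at -3.9, -1. τ = -1/pole → τ₁ = 0.2564, τ₂ = 1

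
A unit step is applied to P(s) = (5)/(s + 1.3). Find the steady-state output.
FVT: lim_{t→∞} y(t) = lim_{s→0} s*Y(s) where Y(s) = P(s)/s.
= lim_{s→0} P(s) = P(0) = num(0)/den(0) = 5/1.3 = 3.846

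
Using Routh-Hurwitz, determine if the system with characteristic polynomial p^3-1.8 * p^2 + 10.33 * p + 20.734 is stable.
Routh array:
p^3: [1, 10.33]; p^2: [-1.8, 20.734]; p^1: [21.8489]; p^0: [20.734]
First column: [1, -1.8, 21.8489, 20.734]. Sign changes = 2.
No, unstable (2 RHP root(s))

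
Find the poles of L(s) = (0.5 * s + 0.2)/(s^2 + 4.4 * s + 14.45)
Set denominator = 0: s^2 + 4.4*s + 14.45 = 0 → Poles: -2.2 + 3.1j, -2.2 - 3.1j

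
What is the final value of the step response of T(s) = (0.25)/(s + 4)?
FVT: lim_{t→∞} y(t) = lim_{s→0} s*Y(s) where Y(s) = T(s)/s.
= lim_{s→0} T(s) = T(0) = num(0)/den(0) = 0.25/4 = 0.0625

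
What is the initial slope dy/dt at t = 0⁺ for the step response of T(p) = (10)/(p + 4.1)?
IVT: y'(0⁺) = lim_{p→∞} p²·Y(p) = lim_{p→∞} p·T(p).
deg(num) = 0, deg(den) = 1, relative degree = 1, so p·T(p) → (leading num)/(leading den) = 10/1 = 10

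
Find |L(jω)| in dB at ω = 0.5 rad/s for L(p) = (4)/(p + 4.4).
Substitute p = j*0.5: L(j0.5) = 0.897501 - 0.101989j.
|L(j0.5)| = sqrt(Re² + Im²) = 0.9033.
20*log₁₀(0.9033) = -0.88 dB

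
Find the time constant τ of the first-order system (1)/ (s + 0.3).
First-order system: τ = -1/pole. Pole = -0.3. τ = -1/(-0.3) = 3.333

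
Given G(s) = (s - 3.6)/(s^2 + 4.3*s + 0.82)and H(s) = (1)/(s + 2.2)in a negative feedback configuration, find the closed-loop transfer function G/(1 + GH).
Closed-loop T = G/(1+GH).
Numerator: G_num * H_den = s^2 - 1.4*s - 7.92.
Denominator: G_den * H_den + G_num * H_num = (s^3 + 6.5*s^2 + 10.28*s + 1.804) + (s - 3.6) = s^3 + 6.5*s^2 + 11.28*s - 1.796.
T(s) = (s^2 - 1.4*s - 7.92)/(s^3 + 6.5*s^2 + 11.28*s - 1.796)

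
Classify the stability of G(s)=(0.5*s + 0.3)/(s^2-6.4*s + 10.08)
Denominator: s^2 - 6.4*s + 10.08 = (s - 3.6)(s - 2.8). Poles: 2.8, 3.6. Unstable (2 pole(s) in RHP)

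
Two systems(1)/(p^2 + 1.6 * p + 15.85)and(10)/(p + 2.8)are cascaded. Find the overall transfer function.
Series: H = H₁ · H₂ = (n₁·n₂)/(d₁·d₂).
Num: n₁·n₂ = 10. Den: d₁·d₂ = p^3 + 4.4*p^2 + 20.33*p + 44.38.
H(p) = (10)/(p^3 + 4.4*p^2 + 20.33*p + 44.38)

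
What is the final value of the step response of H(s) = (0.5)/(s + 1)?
FVT: lim_{t→∞} y(t) = lim_{s→0} s*Y(s) where Y(s) = H(s)/s.
= lim_{s→0} H(s) = H(0) = num(0)/den(0) = 0.5/1 = 0.5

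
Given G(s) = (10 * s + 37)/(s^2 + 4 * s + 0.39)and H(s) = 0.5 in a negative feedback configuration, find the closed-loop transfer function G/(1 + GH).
Closed-loop T = G/(1+GH).
Numerator: G_num * H_den = 10*s + 37.
Denominator: G_den * H_den + G_num * H_num = (s^2 + 4*s + 0.39) + (5*s + 18.5) = s^2 + 9*s + 18.89.
T(s) = (10*s + 37)/(s^2 + 9*s + 18.89)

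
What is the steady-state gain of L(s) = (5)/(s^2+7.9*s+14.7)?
DC gain = L(0) = num(0)/den(0) = 5/14.7 = 0.3401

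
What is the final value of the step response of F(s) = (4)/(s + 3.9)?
FVT: lim_{t→∞} y(t) = lim_{s→0} s*Y(s) where Y(s) = F(s)/s.
= lim_{s→0} F(s) = F(0) = num(0)/den(0) = 4/3.9 = 1.026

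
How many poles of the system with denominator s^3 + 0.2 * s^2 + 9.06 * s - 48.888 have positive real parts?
s^3 + 0.2*s^2 + 9.06*s - 48.888 = (s - 2.8)(s^2 + 3*s + 17.46). Poles: -1.5 + 3.9j, -1.5 - 3.9j, 2.8. RHP poles (Re>0): 1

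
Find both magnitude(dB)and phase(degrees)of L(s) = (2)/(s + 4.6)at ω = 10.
Substitute s = j*10: L(j10) = 0.0759327 - 0.165071j.
|L| = 20*log₁₀(sqrt(Re²+Im²)) = -14.81 dB.
∠L = atan2(Im, Re) = -65.30°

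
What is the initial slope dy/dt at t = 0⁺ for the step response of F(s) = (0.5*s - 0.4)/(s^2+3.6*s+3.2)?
IVT: y'(0⁺) = lim_{s→∞} s²·Y(s) = lim_{s→∞} s·F(s).
deg(num) = 1, deg(den) = 2, relative degree = 1, so s·F(s) → (leading num)/(leading den) = 0.5/1 = 0.5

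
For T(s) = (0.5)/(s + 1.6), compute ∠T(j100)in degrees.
Substitute s = j*100: T(j100) = 7.99795e-05 - 0.00499872j.
∠T(j100) = atan2(Im, Re) = atan2(-0.00499872, 7.99795e-05) = -89.08°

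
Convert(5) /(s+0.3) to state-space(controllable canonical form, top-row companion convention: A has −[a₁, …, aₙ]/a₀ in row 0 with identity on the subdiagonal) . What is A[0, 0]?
Reachable canonical form for den = s + 0.3: top row of A = -[a₁,a₂,...,aₙ]/a₀, ones on the subdiagonal, zeros elsewhere.
A = [[-0.3]].
A[0,0] = -0.3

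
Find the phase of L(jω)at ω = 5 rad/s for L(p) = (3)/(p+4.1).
Substitute p = j*5: L(j5) = 0.294188 - 0.358766j.
∠L(j5) = atan2(Im, Re) = atan2(-0.358766, 0.294188) = -50.65°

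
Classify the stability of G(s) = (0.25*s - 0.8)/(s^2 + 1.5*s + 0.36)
Denominator: s^2 + 1.5*s + 0.36 = (s + 1.2)(s + 0.3). Poles: -0.3, -1.2. Stable (all poles in LHP)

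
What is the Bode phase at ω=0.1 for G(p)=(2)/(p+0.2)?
Substitute p = j*0.1: G(j0.1) = 8 - 4j.
∠G(j0.1) = atan2(Im, Re) = atan2(-4, 8) = -26.57°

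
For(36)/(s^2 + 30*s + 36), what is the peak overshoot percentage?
Standard form: ωn²/(s²+2ζωn·s+ωn²) → ωn = 6, ζ = 2.5.
ζ ≥ 1, so the response is non-oscillatory: peak overshoot = 0%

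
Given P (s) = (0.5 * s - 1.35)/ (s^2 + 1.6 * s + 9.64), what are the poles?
Set denominator = 0: s^2 + 1.6*s + 9.64 = 0 → Poles: -0.8 + 3j, -0.8 - 3j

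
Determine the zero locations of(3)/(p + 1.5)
Numerator is a nonzero constant (3) → Zeros: none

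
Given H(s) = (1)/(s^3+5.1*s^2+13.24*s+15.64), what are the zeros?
Numerator is a nonzero constant (1) → Zeros: none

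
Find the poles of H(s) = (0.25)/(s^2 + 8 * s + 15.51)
Set denominator = 0: s^2 + 8*s + 15.51 = (s + 4.7)(s + 3.3) = 0 → Poles: -3.3, -4.7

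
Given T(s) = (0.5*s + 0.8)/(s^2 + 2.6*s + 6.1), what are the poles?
Set denominator = 0: s^2 + 2.6*s + 6.1 = 0 → Poles: -1.3 + 2.1j, -1.3 - 2.1j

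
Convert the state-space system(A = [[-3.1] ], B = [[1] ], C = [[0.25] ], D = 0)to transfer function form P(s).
P(s) = C(sI - A)⁻¹B + D.
Characteristic polynomial det(sI - A) = s + 3.1.
Numerator from C·adj(sI-A)·B + D·det(sI-A) = 0.25.
P(s) = (0.25)/(s + 3.1)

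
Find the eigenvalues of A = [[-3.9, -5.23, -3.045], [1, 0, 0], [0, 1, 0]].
Eigenvalues solve det(λI - A) = 0.
Characteristic polynomial: λ^3 + 3.9*λ^2 + 5.23*λ + 3.045 = 0.
Factor: (λ + 2.1)(λ^2 + 1.8*λ + 1.45) = 0.
Roots: -0.9 + 0.8j, -0.9 - 0.8j, -2.1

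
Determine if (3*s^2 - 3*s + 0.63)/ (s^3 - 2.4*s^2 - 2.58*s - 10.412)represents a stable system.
Denominator: s^3 - 2.4*s^2 - 2.58*s - 10.412 = (s - 3.8)(s^2 + 1.4*s + 2.74). Poles: -0.7 + 1.5j, -0.7 - 1.5j, 3.8. All Re(p)<0: No (unstable)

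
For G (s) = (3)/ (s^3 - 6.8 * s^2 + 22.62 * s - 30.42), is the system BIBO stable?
Denominator: s^3 - 6.8*s^2 + 22.62*s - 30.42 = (s - 2.6)(s^2 - 4.2*s + 11.7). Poles: 2.1 + 2.7j, 2.1 - 2.7j, 2.6. All Re(p)<0: No (unstable)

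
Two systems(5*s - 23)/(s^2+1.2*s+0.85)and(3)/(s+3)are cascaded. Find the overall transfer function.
Series: H = H₁ · H₂ = (n₁·n₂)/(d₁·d₂).
Num: n₁·n₂ = 15*s - 69. Den: d₁·d₂ = s^3 + 4.2*s^2 + 4.45*s + 2.55.
H(s) = (15*s - 69)/(s^3 + 4.2*s^2 + 4.45*s + 2.55)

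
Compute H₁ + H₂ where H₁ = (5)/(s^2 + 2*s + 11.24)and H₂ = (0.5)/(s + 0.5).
Parallel: H = H₁ + H₂ = (n₁·d₂ + n₂·d₁)/(d₁·d₂).
n₁·d₂ = 5*s + 2.5. n₂·d₁ = 0.5*s^2 + s + 5.62. Sum = 0.5*s^2 + 6*s + 8.12. d₁·d₂ = s^3 + 2.5*s^2 + 12.24*s + 5.62.
H(s) = (0.5*s^2 + 6*s + 8.12)/(s^3 + 2.5*s^2 + 12.24*s + 5.62)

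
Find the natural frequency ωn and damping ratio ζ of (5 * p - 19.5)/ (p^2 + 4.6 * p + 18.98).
Underdamped: complex pole -2.3 + 3.7j. ωn = |pole| = 4.357, ζ = -Re(pole)/ωn = 0.5279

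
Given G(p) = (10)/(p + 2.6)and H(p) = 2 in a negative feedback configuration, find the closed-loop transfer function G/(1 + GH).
Closed-loop T = G/(1+GH).
Numerator: G_num * H_den = 10.
Denominator: G_den * H_den + G_num * H_num = (p + 2.6) + (20) = p + 22.6.
T(p) = (10)/(p + 22.6)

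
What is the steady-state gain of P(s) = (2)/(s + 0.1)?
DC gain = P(0) = num(0)/den(0) = 2/0.1 = 20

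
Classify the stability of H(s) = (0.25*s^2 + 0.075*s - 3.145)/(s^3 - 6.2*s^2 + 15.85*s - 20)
Denominator: s^3 - 6.2*s^2 + 15.85*s - 20 = (s - 3.2)(s^2 - 3*s + 6.25). Poles: 1.5 + 2j, 1.5 - 2j, 3.2. Unstable (3 pole(s) in RHP)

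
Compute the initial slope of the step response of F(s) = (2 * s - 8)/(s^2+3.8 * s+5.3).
IVT: y'(0⁺) = lim_{s→∞} s²·Y(s) = lim_{s→∞} s·F(s).
deg(num) = 1, deg(den) = 2, relative degree = 1, so s·F(s) → (leading num)/(leading den) = 2/1 = 2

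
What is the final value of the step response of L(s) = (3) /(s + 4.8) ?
FVT: lim_{t→∞} y(t) = lim_{s→0} s*Y(s) where Y(s) = L(s)/s.
= lim_{s→0} L(s) = L(0) = num(0)/den(0) = 3/4.8 = 0.625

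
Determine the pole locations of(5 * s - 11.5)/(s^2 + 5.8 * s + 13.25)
Set denominator = 0: s^2 + 5.8*s + 13.25 = 0 → Poles: -2.9 + 2.2j, -2.9 - 2.2j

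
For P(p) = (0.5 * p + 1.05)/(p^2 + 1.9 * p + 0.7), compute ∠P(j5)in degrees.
Substitute p = j*5: P(j5) = -0.00259277 - 0.103894j.
∠P(j5) = atan2(Im, Re) = atan2(-0.103894, -0.00259277) = -91.43°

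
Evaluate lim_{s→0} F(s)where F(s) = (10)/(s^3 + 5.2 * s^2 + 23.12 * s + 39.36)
DC gain = F(0) = num(0)/den(0) = 10/39.36 = 0.2541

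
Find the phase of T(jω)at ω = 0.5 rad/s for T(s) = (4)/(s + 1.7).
Substitute s = j*0.5: T(j0.5) = 2.16561 - 0.636943j.
∠T(j0.5) = atan2(Im, Re) = atan2(-0.636943, 2.16561) = -16.39°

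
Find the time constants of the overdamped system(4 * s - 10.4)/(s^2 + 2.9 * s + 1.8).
Overdamped: real poles at -2, -0.9. τ = -1/pole → τ₁ = 0.5, τ₂ = 1.111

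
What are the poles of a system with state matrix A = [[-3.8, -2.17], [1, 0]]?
Eigenvalues solve det(λI - A) = 0.
Characteristic polynomial: λ^2 + 3.8*λ + 2.17 = 0.
Factor: (λ + 3.1)(λ + 0.7) = 0.
Roots: -0.7, -3.1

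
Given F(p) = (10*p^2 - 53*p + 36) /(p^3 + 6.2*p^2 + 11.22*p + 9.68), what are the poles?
Set denominator = 0: p^3 + 6.2*p^2 + 11.22*p + 9.68 = (p + 4)(p^2 + 2.2*p + 2.42) = 0 → Poles: -1.1 + 1.1j, -1.1 - 1.1j, -4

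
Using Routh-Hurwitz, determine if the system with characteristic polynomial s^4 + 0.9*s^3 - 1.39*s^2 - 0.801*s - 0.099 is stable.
Routh array:
s^4: [1, -1.39, -0.099]; s^3: [0.9, -0.801]; s^2: [-0.5, -0.099]; s^1: [-0.9792]; s^0: [-0.099]
First column: [1, 0.9, -0.5, -0.9792, -0.099]. Sign changes = 1.
No, unstable (1 RHP root(s))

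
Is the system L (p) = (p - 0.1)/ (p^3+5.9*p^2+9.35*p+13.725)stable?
Denominator: p^3 + 5.9*p^2 + 9.35*p + 13.725 = (p + 4.5)(p^2 + 1.4*p + 3.05). Poles: -0.7 + 1.6j, -0.7 - 1.6j, -4.5. All Re(p)<0: Yes (stable)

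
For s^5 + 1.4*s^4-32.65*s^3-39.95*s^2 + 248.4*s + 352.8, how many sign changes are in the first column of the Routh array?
Routh array:
s^5: [1, -32.65, 248.4]; s^4: [1.4, -39.95, 352.8]; s^3: [-4.11429, -3.6]; s^2: [-41.175, 352.8]; s^1: [-38.8525]; s^0: [352.8]
First column: [1, 1.4, -4.11429, -41.175, -38.8525, 352.8]. Sign changes = 2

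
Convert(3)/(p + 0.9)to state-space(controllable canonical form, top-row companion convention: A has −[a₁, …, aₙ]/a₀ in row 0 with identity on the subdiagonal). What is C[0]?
Reachable canonical form: C = numerator coefficients (right-aligned, zero-padded to length n).
num = 3, C = [[3]].
C[0] = 3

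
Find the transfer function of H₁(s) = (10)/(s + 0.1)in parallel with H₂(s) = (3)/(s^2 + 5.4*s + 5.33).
Parallel: H = H₁ + H₂ = (n₁·d₂ + n₂·d₁)/(d₁·d₂).
n₁·d₂ = 10*s^2 + 54*s + 53.3. n₂·d₁ = 3*s + 0.3. Sum = 10*s^2 + 57*s + 53.6. d₁·d₂ = s^3 + 5.5*s^2 + 5.87*s + 0.533.
H(s) = (10*s^2 + 57*s + 53.6)/(s^3 + 5.5*s^2 + 5.87*s + 0.533)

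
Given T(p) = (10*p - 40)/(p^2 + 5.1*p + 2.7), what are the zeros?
Set numerator = 0: 10*p - 40 = 0 → Zeros: 4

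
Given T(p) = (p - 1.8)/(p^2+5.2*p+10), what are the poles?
Set denominator = 0: p^2 + 5.2*p + 10 = 0 → Poles: -2.6 + 1.8j, -2.6 - 1.8j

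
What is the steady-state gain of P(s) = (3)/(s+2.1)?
DC gain = P(0) = num(0)/den(0) = 3/2.1 = 1.429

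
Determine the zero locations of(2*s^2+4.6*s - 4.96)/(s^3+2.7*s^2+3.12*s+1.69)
Set numerator = 0: 2*s^2 + 4.6*s - 4.96 = 2*(s - 0.8)(s + 3.1) = 0 → Zeros: -3.1, 0.8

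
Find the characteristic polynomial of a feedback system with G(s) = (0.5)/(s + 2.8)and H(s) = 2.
Characteristic poly = G_den * H_den + G_num * H_num = (s + 2.8) + (1) = s + 3.8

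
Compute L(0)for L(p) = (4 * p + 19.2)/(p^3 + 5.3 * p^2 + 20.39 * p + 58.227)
DC gain = L(0) = num(0)/den(0) = 19.2/58.227 = 0.3297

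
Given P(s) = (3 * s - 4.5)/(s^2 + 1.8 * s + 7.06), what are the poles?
Set denominator = 0: s^2 + 1.8*s + 7.06 = 0 → Poles: -0.9 + 2.5j, -0.9 - 2.5j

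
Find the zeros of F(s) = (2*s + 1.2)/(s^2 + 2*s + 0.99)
Set numerator = 0: 2*s + 1.2 = 0 → Zeros: -0.6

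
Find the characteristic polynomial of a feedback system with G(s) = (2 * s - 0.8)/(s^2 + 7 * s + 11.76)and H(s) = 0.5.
Characteristic poly = G_den * H_den + G_num * H_num = (s^2 + 7*s + 11.76) + (s - 0.4) = s^2 + 8*s + 11.36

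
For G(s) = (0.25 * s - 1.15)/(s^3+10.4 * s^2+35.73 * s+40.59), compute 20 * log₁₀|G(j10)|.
Substitute s = j*10: G(j10) = -0.000323985 - 0.00229313j.
|G(j10)| = sqrt(Re² + Im²) = 0.002316.
20*log₁₀(0.002316) = -52.71 dB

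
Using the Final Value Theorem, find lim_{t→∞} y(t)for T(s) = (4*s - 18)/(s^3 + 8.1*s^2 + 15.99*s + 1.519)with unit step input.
FVT: lim_{t→∞} y(t) = lim_{s→0} s*Y(s) where Y(s) = T(s)/s.
= lim_{s→0} T(s) = T(0) = num(0)/den(0) = -18/1.519 = -11.85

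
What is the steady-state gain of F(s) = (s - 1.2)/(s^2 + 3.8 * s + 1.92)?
DC gain = F(0) = num(0)/den(0) = -1.2/1.92 = -0.625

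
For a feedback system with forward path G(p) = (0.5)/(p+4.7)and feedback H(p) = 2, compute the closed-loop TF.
Closed-loop T = G/(1+GH).
Numerator: G_num * H_den = 0.5.
Denominator: G_den * H_den + G_num * H_num = (p + 4.7) + (1) = p + 5.7.
T(p) = (0.5)/(p + 5.7)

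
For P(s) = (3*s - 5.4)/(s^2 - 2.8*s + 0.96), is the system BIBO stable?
Denominator: s^2 - 2.8*s + 0.96 = (s - 2.4)(s - 0.4). Poles: 0.4, 2.4. All Re(p)<0: No (unstable)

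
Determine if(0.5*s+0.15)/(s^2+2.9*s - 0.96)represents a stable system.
Denominator: s^2 + 2.9*s - 0.96 = (s - 0.3)(s + 3.2). Poles: -3.2, 0.3. All Re(p)<0: No (unstable)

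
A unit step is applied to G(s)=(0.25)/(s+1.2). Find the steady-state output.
FVT: lim_{t→∞} y(t) = lim_{s→0} s*Y(s) where Y(s) = G(s)/s.
= lim_{s→0} G(s) = G(0) = num(0)/den(0) = 0.25/1.2 = 0.2083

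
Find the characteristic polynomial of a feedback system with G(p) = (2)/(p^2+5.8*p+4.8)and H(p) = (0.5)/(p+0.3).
Characteristic poly = G_den * H_den + G_num * H_num = (p^3 + 6.1*p^2 + 6.54*p + 1.44) + (1) = p^3 + 6.1*p^2 + 6.54*p + 2.44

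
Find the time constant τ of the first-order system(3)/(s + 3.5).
First-order system: τ = -1/pole. Pole = -3.5. τ = -1/(-3.5) = 0.2857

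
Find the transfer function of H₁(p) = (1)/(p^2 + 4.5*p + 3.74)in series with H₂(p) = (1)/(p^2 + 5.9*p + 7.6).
Series: H = H₁ · H₂ = (n₁·n₂)/(d₁·d₂).
Num: n₁·n₂ = 1. Den: d₁·d₂ = p^4 + 10.4*p^3 + 37.89*p^2 + 56.266*p + 28.424.
H(p) = (1)/(p^4 + 10.4*p^3 + 37.89*p^2 + 56.266*p + 28.424)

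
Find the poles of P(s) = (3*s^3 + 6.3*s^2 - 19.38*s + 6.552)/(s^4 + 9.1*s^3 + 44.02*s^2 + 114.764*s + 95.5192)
Set denominator = 0: s^4 + 9.1*s^3 + 44.02*s^2 + 114.764*s + 95.5192 = (s + 1.4)(s + 3.7)(s^2 + 4*s + 18.44) = 0 → Poles: -1.4, -2 + 3.8j, -2 - 3.8j, -3.7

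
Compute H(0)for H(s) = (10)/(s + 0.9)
DC gain = H(0) = num(0)/den(0) = 10/0.9 = 11.11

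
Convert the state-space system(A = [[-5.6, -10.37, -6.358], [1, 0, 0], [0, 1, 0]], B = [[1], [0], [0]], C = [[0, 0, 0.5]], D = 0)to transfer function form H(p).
H(p) = C(pI - A)⁻¹B + D.
Characteristic polynomial det(pI - A) = p^3 + 5.6*p^2 + 10.37*p + 6.358.
Numerator from C·adj(pI-A)·B + D·det(pI-A) = 0.5.
H(p) = (0.5)/(p^3 + 5.6*p^2 + 10.37*p + 6.358)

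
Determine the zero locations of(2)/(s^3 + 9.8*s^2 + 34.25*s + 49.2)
Numerator is a nonzero constant (2) → Zeros: none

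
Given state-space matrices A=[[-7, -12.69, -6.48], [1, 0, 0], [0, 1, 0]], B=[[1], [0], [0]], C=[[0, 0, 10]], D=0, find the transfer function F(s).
F(s) = C(sI - A)⁻¹B + D.
Characteristic polynomial det(sI - A) = s^3 + 7*s^2 + 12.69*s + 6.48.
Numerator from C·adj(sI-A)·B + D·det(sI-A) = 10.
F(s) = (10)/(s^3 + 7*s^2 + 12.69*s + 6.48)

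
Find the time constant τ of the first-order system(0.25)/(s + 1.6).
First-order system: τ = -1/pole. Pole = -1.6. τ = -1/(-1.6) = 0.625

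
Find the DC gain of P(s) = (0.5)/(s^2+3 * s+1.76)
DC gain = P(0) = num(0)/den(0) = 0.5/1.76 = 0.2841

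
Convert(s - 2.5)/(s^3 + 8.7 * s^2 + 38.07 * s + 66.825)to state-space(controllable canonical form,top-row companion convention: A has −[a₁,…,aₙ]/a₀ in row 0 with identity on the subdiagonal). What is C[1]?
Reachable canonical form: C = numerator coefficients (right-aligned, zero-padded to length n).
num = s - 2.5, C = [[0, 1, -2.5]].
C[1] = 1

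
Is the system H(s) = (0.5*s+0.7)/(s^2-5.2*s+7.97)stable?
Denominator: s^2 - 5.2*s + 7.97. Poles: 2.6 + 1.1j, 2.6 - 1.1j. All Re(p)<0: No (unstable)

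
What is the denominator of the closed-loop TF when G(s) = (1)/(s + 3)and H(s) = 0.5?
Characteristic poly = G_den * H_den + G_num * H_num = (s + 3) + (0.5) = s + 3.5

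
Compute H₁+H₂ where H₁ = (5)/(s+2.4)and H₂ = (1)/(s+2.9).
Parallel: H = H₁ + H₂ = (n₁·d₂ + n₂·d₁)/(d₁·d₂).
n₁·d₂ = 5*s + 14.5. n₂·d₁ = s + 2.4. Sum = 6*s + 16.9. d₁·d₂ = s^2 + 5.3*s + 6.96.
H(s) = (6*s + 16.9)/(s^2 + 5.3*s + 6.96)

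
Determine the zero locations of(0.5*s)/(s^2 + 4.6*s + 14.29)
Set numerator = 0: 0.5*s = 0 → Zeros: 0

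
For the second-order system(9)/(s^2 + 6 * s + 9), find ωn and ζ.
Standard form: ωn²/(s²+2ζωn·s+ωn²).
const=9=ωn² → ωn=3, s coeff=6=2ζωn → ζ=1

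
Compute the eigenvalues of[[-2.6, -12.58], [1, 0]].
Eigenvalues solve det(λI - A) = 0.
Characteristic polynomial: λ^2 + 2.6*λ + 12.58 = 0.
Roots: -1.3 + 3.3j, -1.3 - 3.3j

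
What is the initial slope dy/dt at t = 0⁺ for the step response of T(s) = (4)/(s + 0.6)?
IVT: y'(0⁺) = lim_{s→∞} s²·Y(s) = lim_{s→∞} s·T(s).
deg(num) = 0, deg(den) = 1, relative degree = 1, so s·T(s) → (leading num)/(leading den) = 4/1 = 4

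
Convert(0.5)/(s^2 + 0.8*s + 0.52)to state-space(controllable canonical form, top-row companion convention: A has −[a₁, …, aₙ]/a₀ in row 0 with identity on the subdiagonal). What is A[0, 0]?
Reachable canonical form for den = s^2 + 0.8*s + 0.52: top row of A = -[a₁,a₂,...,aₙ]/a₀, ones on the subdiagonal, zeros elsewhere.
A = [[-0.8, -0.52], [1, 0]].
A[0,0] = -0.8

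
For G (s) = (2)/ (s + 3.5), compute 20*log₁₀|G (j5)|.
Substitute s = j*5: G(j5) = 0.187919 - 0.268456j.
|G(j5)| = sqrt(Re² + Im²) = 0.3277.
20*log₁₀(0.3277) = -9.69 dB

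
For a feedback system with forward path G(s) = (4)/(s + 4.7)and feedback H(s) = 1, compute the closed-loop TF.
Closed-loop T = G/(1+GH).
Numerator: G_num * H_den = 4.
Denominator: G_den * H_den + G_num * H_num = (s + 4.7) + (4) = s + 8.7.
T(s) = (4)/(s + 8.7)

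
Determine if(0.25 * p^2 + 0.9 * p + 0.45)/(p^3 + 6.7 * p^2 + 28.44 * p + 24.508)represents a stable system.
Denominator: p^3 + 6.7*p^2 + 28.44*p + 24.508 = (p + 1.1)(p^2 + 5.6*p + 22.28). Poles: -1.1, -2.8 + 3.8j, -2.8 - 3.8j. All Re(p)<0: Yes (stable)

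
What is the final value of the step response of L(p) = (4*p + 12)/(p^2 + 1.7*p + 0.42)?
FVT: lim_{t→∞} y(t) = lim_{p→0} p*Y(p) where Y(p) = L(p)/p.
= lim_{p→0} L(p) = L(0) = num(0)/den(0) = 12/0.42 = 28.57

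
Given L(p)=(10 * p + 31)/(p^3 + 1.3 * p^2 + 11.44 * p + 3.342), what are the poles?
Set denominator = 0: p^3 + 1.3*p^2 + 11.44*p + 3.342 = (p + 0.3)(p^2 + p + 11.14) = 0 → Poles: -0.3, -0.5 + 3.3j, -0.5 - 3.3j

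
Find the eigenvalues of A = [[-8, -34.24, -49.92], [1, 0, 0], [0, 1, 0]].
Eigenvalues solve det(λI - A) = 0.
Characteristic polynomial: λ^3 + 8*λ^2 + 34.24*λ + 49.92 = 0.
Factor: (λ + 2.4)(λ^2 + 5.6*λ + 20.8) = 0.
Roots: -2.4, -2.8 + 3.6j, -2.8 - 3.6j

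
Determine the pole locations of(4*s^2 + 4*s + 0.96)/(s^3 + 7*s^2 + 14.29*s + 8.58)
Set denominator = 0: s^3 + 7*s^2 + 14.29*s + 8.58 = (s + 2)(s + 1.1)(s + 3.9) = 0 → Poles: -1.1, -2, -3.9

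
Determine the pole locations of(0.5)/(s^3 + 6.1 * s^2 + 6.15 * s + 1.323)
Set denominator = 0: s^3 + 6.1*s^2 + 6.15*s + 1.323 = (s + 4.9)(s + 0.3)(s + 0.9) = 0 → Poles: -0.3, -0.9, -4.9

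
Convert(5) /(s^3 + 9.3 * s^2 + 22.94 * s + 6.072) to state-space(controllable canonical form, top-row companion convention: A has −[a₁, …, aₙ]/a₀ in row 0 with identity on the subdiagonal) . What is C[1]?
Reachable canonical form: C = numerator coefficients (right-aligned, zero-padded to length n).
num = 5, C = [[0, 0, 5]].
C[1] = 0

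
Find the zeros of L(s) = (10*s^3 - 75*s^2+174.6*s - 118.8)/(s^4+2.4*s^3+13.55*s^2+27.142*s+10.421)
Set numerator = 0: 10*s^3 - 75*s^2 + 174.6*s - 118.8 = 10*(s - 3.3)(s - 1.2)(s - 3) = 0 → Zeros: 1.2, 3, 3.3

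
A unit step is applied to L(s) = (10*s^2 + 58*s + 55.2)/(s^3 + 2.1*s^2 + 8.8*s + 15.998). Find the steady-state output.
FVT: lim_{t→∞} y(t) = lim_{s→0} s*Y(s) where Y(s) = L(s)/s.
= lim_{s→0} L(s) = L(0) = num(0)/den(0) = 55.2/15.998 = 3.45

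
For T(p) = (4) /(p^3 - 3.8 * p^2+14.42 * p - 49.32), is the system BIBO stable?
Denominator: p^3 - 3.8*p^2 + 14.42*p - 49.32 = (p - 3.6)(p^2 - 0.2*p + 13.7). Poles: 0.1 + 3.7j, 0.1 - 3.7j, 3.6. All Re(p)<0: No (unstable)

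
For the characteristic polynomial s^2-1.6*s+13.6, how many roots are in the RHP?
Poles: 0.8 + 3.6j, 0.8 - 3.6j. RHP poles (Re>0): 2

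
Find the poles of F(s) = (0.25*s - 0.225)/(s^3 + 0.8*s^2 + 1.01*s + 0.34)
Set denominator = 0: s^3 + 0.8*s^2 + 1.01*s + 0.34 = (s + 0.4)(s^2 + 0.4*s + 0.85) = 0 → Poles: -0.2 + 0.9j, -0.2 - 0.9j, -0.4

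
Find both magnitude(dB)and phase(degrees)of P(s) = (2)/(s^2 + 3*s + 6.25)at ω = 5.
Substitute s = j*5: P(j5) = -0.0650407 - 0.0520325j.
|P| = 20*log₁₀(sqrt(Re²+Im²)) = -21.59 dB.
∠P = atan2(Im, Re) = -141.34°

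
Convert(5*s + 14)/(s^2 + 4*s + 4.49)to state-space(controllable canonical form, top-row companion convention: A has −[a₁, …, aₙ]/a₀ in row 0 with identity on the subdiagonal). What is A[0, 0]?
Reachable canonical form for den = s^2 + 4*s + 4.49: top row of A = -[a₁,a₂,...,aₙ]/a₀, ones on the subdiagonal, zeros elsewhere.
A = [[-4, -4.49], [1, 0]].
A[0,0] = -4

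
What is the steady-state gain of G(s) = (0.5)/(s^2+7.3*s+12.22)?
DC gain = G(0) = num(0)/den(0) = 0.5/12.22 = 0.04092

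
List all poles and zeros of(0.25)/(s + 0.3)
Set denominator = 0: s + 0.3 = 0 → Poles: -0.3
Numerator is a nonzero constant (0.25) → Zeros: none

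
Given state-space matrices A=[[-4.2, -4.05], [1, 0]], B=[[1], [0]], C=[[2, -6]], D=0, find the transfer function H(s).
H(s) = C(sI - A)⁻¹B + D.
Characteristic polynomial det(sI - A) = s^2 + 4.2*s + 4.05.
Numerator from C·adj(sI-A)·B + D·det(sI-A) = 2*s - 6.
H(s) = (2*s - 6)/(s^2 + 4.2*s + 4.05)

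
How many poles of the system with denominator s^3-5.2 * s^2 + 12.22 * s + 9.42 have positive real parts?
s^3 - 5.2*s^2 + 12.22*s + 9.42 = (s + 0.6)(s^2 - 5.8*s + 15.7). Poles: -0.6, 2.9 + 2.7j, 2.9 - 2.7j. RHP poles (Re>0): 2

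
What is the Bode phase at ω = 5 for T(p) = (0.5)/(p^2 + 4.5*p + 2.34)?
Substitute p = j*5: T(j5) = -0.0111108 - 0.0110324j.
∠T(j5) = atan2(Im, Re) = atan2(-0.0110324, -0.0111108) = -135.20°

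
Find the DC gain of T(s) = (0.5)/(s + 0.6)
DC gain = T(0) = num(0)/den(0) = 0.5/0.6 = 0.8333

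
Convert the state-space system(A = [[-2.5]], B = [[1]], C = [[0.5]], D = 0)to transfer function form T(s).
T(s) = C(sI - A)⁻¹B + D.
Characteristic polynomial det(sI - A) = s + 2.5.
Numerator from C·adj(sI-A)·B + D·det(sI-A) = 0.5.
T(s) = (0.5)/(s + 2.5)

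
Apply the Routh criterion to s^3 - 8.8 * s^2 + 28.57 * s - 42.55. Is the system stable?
Routh array:
s^3: [1, 28.57]; s^2: [-8.8, -42.55]; s^1: [23.7348]; s^0: [-42.55]
First column: [1, -8.8, 23.7348, -42.55]. Sign changes = 3.
No, unstable (3 RHP root(s))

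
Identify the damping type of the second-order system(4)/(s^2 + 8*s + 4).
Standard form: ωn²/(s²+2ζωn·s+ωn²) gives ωn=2, ζ=2.
Overdamped (ζ = 2 > 1)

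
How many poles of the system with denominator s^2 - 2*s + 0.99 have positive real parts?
s^2 - 2*s + 0.99 = (s - 0.9)(s - 1.1). Poles: 0.9, 1.1. RHP poles (Re>0): 2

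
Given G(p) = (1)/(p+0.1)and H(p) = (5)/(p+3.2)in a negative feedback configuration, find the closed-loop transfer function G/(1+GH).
Closed-loop T = G/(1+GH).
Numerator: G_num * H_den = p + 3.2.
Denominator: G_den * H_den + G_num * H_num = (p^2 + 3.3*p + 0.32) + (5) = p^2 + 3.3*p + 5.32.
T(p) = (p + 3.2)/(p^2 + 3.3*p + 5.32)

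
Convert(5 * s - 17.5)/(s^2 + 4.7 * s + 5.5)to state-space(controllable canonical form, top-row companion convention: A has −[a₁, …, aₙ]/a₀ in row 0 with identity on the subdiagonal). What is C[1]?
Reachable canonical form: C = numerator coefficients (right-aligned, zero-padded to length n).
num = 5*s - 17.5, C = [[5, -17.5]].
C[1] = -17.5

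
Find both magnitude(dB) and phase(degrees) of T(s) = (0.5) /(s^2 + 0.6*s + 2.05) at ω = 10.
Substitute s = j*10: T(j10) = -0.00508556 - 0.00031152j.
|T| = 20*log₁₀(sqrt(Re²+Im²)) = -45.86 dB.
∠T = atan2(Im, Re) = -176.49°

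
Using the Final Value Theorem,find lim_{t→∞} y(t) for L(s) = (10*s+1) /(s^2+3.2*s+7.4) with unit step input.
FVT: lim_{t→∞} y(t) = lim_{s→0} s*Y(s) where Y(s) = L(s)/s.
= lim_{s→0} L(s) = L(0) = num(0)/den(0) = 1/7.4 = 0.1351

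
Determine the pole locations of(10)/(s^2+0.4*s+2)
Set denominator = 0: s^2 + 0.4*s + 2 = 0 → Poles: -0.2 + 1.4j, -0.2 - 1.4j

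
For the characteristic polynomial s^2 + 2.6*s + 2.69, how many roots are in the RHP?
Poles: -1.3 + 1j, -1.3 - 1j. RHP poles (Re>0): 0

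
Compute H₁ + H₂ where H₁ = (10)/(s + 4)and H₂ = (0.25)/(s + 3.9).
Parallel: H = H₁ + H₂ = (n₁·d₂ + n₂·d₁)/(d₁·d₂).
n₁·d₂ = 10*s + 39. n₂·d₁ = 0.25*s + 1. Sum = 10.25*s + 40. d₁·d₂ = s^2 + 7.9*s + 15.6.
H(s) = (10.25*s + 40)/(s^2 + 7.9*s + 15.6)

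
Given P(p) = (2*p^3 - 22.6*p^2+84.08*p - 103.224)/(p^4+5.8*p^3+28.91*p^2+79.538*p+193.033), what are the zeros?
Set numerator = 0: 2*p^3 - 22.6*p^2 + 84.08*p - 103.224 = 2*(p - 3.3)(p - 4.6)(p - 3.4) = 0 → Zeros: 3.3, 3.4, 4.6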